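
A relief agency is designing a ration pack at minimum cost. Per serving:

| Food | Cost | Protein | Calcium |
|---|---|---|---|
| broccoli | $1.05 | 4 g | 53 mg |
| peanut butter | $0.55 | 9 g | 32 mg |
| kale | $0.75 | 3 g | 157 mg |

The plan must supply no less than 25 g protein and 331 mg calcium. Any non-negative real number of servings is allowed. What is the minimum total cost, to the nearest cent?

$2.47

This is a tiny linear program; its minimum lies at a vertex of the feasible set. List the vertices and price them.
broccoli only: max(25/4, 331/53) = 6.25 servings → $6.56.
peanut butter only: max(25/9, 331/32) = 10.34 servings → $5.69.
kale only: max(25/3, 331/157) = 8.333 servings → $6.25.
broccoli + peanut butter with both tight: 6.244 servings and 0.002865 servings → $6.56.
broccoli + kale: intersection lies outside the first quadrant.
peanut butter + kale with both tight: 2.226 servings and 1.655 servings → $2.47.
The minimum over all feasible corners is $2.47.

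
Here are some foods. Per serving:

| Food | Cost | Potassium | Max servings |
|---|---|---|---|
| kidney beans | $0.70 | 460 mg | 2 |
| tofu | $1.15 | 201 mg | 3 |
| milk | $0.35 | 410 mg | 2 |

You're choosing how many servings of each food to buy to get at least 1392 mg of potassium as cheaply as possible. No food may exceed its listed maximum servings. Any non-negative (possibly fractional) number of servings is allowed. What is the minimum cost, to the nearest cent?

Cost per mg of potassium: milk $0.0009, kidney beans $0.0015, tofu $0.0057.
Take 2 servings of milk: +820.0 mg potassium for $0.70 (total $0.70, still need 572.0 mg).
Take 1.243 servings of kidney beans: +572.0 mg potassium for $0.87 (total $1.57, still need 0.0 mg).
Greedy by cheapest-per-mg is optimal for a single linear constraint, so the minimum cost is $1.57.

$1.57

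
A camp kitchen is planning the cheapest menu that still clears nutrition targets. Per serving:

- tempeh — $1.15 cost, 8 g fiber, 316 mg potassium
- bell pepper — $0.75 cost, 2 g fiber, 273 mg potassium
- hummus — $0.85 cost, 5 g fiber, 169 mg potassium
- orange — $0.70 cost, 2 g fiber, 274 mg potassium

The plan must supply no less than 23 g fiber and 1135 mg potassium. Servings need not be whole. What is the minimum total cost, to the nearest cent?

$3.79

tempeh only: max(23/8, 1135/316) = 3.592 servings → $4.13.
bell pepper only: max(23/2, 1135/273) = 11.5 servings → $8.62.
hummus only: max(23/5, 1135/169) = 6.716 servings → $5.71.
orange only: max(23/2, 1135/274) = 11.5 servings → $8.05.
tempeh + bell pepper with both tight: 2.583 servings and 1.168 servings → $3.85.
tempeh + hummus with both targets exact would need a negative amount; discard.
tempeh + orange with both tight: 2.585 servings and 1.162 servings → $3.79.
bell pepper + hummus with both tight: 1.741 servings and 3.904 servings → $4.62.
bell pepper + orange: intersection lies outside the first quadrant.
hummus + orange with both tight: 3.907 servings and 1.733 servings → $4.53.
Cheapest feasible corner: $3.79.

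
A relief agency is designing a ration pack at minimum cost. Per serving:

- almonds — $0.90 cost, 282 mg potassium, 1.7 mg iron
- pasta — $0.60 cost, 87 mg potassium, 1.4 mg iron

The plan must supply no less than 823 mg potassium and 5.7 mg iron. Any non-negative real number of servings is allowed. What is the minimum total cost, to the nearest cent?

Minimising a linear cost over {potassium ≥ 823, iron ≥ 5.7, servings ≥ 0} — the optimum is at a vertex, using one or two foods.
almonds only: max(823/282, 5.7/1.7) = 3.353 servings → $3.02.
pasta only: max(823/87, 5.7/1.4) = 9.46 servings → $5.68.
almonds + pasta with both tight: 2.658 servings and 0.8437 servings → $2.90.
The minimum over all feasible corners is $2.90.

$2.90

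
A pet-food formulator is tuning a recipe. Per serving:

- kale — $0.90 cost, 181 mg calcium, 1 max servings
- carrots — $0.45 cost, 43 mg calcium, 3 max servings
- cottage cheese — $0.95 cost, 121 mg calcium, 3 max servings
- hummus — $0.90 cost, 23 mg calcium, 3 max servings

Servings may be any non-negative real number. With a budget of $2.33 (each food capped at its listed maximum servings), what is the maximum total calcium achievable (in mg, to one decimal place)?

363.1 mg

Calcium per dollar: kale 201.1, cottage cheese 127.4, carrots 95.56, hummus 25.56.
Take 1 serving of kale: spends $0.90, +181.0 mg calcium (running total 181.0 mg).
Take 1.505 servings of cottage cheese: spends $1.43, +182.1 mg calcium (running total 363.1 mg).
Filling greedily by calcium-per-dollar is optimal for one linear limit, giving 363.1 mg.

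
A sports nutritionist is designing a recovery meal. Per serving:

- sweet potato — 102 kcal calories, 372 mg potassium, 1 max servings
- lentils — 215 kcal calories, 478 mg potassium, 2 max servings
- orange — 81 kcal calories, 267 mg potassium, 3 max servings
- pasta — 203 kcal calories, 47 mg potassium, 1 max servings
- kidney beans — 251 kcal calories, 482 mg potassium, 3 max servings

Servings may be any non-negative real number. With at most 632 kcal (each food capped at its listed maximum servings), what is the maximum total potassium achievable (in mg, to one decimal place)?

Potassium per kcal: sweet potato 3.647, orange 3.296, lentils 2.223, kidney beans 1.92, pasta 0.2315.
Take 1 serving of sweet potato: uses 102 kcal, +372.0 mg potassium (running total 372.0 mg).
Take 3 servings of orange: uses 243 kcal, +801.0 mg potassium (running total 1173.0 mg).
Take 1.335 servings of lentils: uses 287 kcal, +638.1 mg potassium (running total 1811.1 mg).
Filling greedily by potassium-per-kcal is optimal for one linear limit, giving 1811.1 mg.

1811.1 mg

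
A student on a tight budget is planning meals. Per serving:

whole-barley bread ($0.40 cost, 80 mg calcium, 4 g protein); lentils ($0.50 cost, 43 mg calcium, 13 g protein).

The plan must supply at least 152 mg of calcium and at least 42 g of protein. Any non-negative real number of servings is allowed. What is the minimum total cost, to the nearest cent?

$1.66

This is a tiny linear program; its minimum lies at a vertex of the feasible set. List the vertices and price them.
whole-barley bread only: max(152/80, 42/4) = 10.5 servings → $4.20.
lentils only: max(152/43, 42/13) = 3.535 servings → $1.77.
whole-barley bread + lentils with both tight: 0.1959 servings and 3.171 servings → $1.66.
Cheapest feasible corner: $1.66.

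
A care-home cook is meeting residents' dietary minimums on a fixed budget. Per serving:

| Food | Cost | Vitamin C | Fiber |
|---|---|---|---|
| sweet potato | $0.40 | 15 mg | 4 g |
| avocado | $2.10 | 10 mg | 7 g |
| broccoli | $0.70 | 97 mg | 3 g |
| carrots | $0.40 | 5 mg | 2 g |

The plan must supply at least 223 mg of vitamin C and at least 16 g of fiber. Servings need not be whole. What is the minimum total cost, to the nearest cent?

$2.36

At the optimum either one food covers both requirements or two foods hit both targets exactly; no other combination can be cheaper.
sweet potato only: max(223/15, 16/4) = 14.87 servings → $5.95.
avocado only: max(223/10, 16/7) = 22.3 servings → $46.83.
broccoli only: max(223/97, 16/3) = 5.333 servings → $3.73.
carrots only: max(223/5, 16/2) = 44.6 servings → $17.84.
sweet potato + avocado: the both-tight solution has a negative serving — not a feasible corner.
sweet potato + broccoli with both tight: 2.574 servings and 1.901 servings → $2.36.
sweet potato + carrots with both targets exact would need a negative amount; discard.
avocado + broccoli with both tight: 1.361 servings and 2.159 servings → $4.37.
avocado + carrots with both targets exact would need a negative amount; discard.
broccoli + carrots with both tight: 2.045 servings and 4.933 servings → $3.40.
The minimum over all feasible corners is $2.36.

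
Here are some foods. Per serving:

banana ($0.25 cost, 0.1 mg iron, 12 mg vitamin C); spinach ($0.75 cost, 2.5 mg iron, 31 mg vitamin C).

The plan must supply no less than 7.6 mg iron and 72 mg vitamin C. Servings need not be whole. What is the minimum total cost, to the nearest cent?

$2.28

Two binding constraints pin down two serving amounts, so the optimal mix uses at most two foods. The candidates are each food alone (scaled to the tighter of iron/vitamin C) and each pair with both constraints tight.
banana only: max(7.6/0.1, 72/12) = 76 servings → $19.00.
spinach only: max(7.6/2.5, 72/31) = 3.04 servings → $2.28.
banana + spinach with both targets exact would need a negative amount; discard.
The minimum over all feasible corners is $2.28.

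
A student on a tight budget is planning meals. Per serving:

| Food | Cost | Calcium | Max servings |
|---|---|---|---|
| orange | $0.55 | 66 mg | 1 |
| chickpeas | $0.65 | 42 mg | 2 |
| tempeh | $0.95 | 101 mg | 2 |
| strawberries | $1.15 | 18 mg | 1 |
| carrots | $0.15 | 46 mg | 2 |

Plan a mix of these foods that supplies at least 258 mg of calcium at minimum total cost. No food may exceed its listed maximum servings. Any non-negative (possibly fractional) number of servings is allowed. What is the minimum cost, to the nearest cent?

$1.79

Cost per mg of calcium: carrots $0.0033, orange $0.0083, tempeh $0.0094, chickpeas $0.0155, strawberries $0.0639.
Take 2 servings of carrots: +92.0 mg calcium for $0.30 (total $0.30, still need 166.0 mg).
Take 1 serving of orange: +66.0 mg calcium for $0.55 (total $0.85, still need 100.0 mg).
Take 0.9901 servings of tempeh: +100.0 mg calcium for $0.94 (total $1.79, still need 0.0 mg).
Filling from the cheapest source first is optimal under one linear minimum: $1.79.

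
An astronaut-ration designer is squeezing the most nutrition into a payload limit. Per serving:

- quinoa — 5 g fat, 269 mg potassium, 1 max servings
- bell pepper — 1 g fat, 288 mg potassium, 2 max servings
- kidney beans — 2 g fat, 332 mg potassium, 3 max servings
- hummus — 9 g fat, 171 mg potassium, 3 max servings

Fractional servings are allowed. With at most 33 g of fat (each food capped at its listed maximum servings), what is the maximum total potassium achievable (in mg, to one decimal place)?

Potassium per g fat: bell pepper 288, kidney beans 166, quinoa 53.8, hummus 19.
Take 2 servings of bell pepper: uses 2 g fat, +576.0 mg potassium (running total 576.0 mg).
Take 3 servings of kidney beans: uses 6 g fat, +996.0 mg potassium (running total 1572.0 mg).
Take 1 serving of quinoa: uses 5 g fat, +269.0 mg potassium (running total 1841.0 mg).
Take 2.222 servings of hummus: uses 20 g fat, +380.0 mg potassium (running total 2221.0 mg).
Filling greedily by potassium-per-g fat is optimal for one linear limit, giving 2221.0 mg.

2221.0 mg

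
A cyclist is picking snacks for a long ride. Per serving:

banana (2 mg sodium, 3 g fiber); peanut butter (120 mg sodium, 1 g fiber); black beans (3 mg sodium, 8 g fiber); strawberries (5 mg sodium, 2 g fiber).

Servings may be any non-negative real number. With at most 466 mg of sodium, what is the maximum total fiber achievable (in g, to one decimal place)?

Fiber per mg sodium: black beans 2.667, banana 1.5, strawberries 0.4, peanut butter 0.008333.
With no serving limits, spend the whole sodium allowance on black beans: 466 mg / 3 mg × 8 g = 1242.7 g.

1242.7 g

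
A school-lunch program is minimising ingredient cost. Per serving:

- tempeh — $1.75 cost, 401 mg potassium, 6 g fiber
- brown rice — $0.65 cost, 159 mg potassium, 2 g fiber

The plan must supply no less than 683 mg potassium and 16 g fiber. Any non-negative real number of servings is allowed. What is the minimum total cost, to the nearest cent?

Two binding constraints pin down two serving amounts, so the optimal mix uses at most two foods. The candidates are each food alone (scaled to the tighter of potassium/fiber) and each pair with both constraints tight.
tempeh only: max(683/401, 16/6) = 2.667 servings → $4.67.
brown rice only: max(683/159, 16/2) = 8 servings → $5.20.
tempeh + brown rice: the both-tight solution has a negative serving — not a feasible corner.
The minimum over all feasible corners is $4.67.

$4.67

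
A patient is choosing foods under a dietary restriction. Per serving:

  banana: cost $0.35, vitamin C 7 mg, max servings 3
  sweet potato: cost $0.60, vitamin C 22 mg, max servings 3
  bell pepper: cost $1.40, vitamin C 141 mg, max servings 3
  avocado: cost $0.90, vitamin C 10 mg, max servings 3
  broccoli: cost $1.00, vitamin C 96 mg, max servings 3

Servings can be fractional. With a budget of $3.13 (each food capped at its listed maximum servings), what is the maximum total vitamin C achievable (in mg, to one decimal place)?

315.2 mg

Vitamin C per dollar: bell pepper 100.7, broccoli 96, sweet potato 36.67, banana 20, avocado 11.11.
Take 2.236 servings of bell pepper: spends $3.13, +315.2 mg vitamin C (running total 315.2 mg).
Filling greedily by vitamin C-per-dollar is optimal for one linear limit, giving 315.2 mg.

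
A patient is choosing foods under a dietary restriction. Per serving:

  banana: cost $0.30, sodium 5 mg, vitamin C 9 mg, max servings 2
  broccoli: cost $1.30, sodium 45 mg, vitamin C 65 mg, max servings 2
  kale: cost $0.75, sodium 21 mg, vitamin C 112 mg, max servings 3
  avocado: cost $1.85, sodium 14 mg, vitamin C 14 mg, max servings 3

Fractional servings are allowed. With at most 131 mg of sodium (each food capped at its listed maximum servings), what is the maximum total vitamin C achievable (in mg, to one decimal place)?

437.8 mg

Vitamin C per mg sodium: kale 5.333, banana 1.8, broccoli 1.444, avocado 1.
Take 3 servings of kale: uses 63 mg sodium, +336.0 mg vitamin C (running total 336.0 mg).
Take 2 servings of banana: uses 10 mg sodium, +18.0 mg vitamin C (running total 354.0 mg).
Take 1.289 servings of broccoli: uses 58 mg sodium, +83.8 mg vitamin C (running total 437.8 mg).
Greedy by best ratio exhausts the sodium allowance optimally: 437.8 mg.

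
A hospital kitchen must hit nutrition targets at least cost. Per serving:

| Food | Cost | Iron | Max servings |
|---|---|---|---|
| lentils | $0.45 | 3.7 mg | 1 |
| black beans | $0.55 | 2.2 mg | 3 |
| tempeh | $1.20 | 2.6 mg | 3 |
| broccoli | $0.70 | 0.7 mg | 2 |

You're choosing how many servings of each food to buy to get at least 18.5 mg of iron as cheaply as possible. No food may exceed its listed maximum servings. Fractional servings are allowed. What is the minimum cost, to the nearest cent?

Cost per mg of iron: lentils $0.1216, black beans $0.2500, tempeh $0.4615, broccoli $1.0000.
Take 1 serving of lentils: +3.7 mg iron for $0.45 (total $0.45, still need 14.8 mg).
Take 3 servings of black beans: +6.6 mg iron for $1.65 (total $2.10, still need 8.2 mg).
Take 3 servings of tempeh: +7.8 mg iron for $3.60 (total $5.70, still need 0.4 mg).
Take 0.5714 servings of broccoli: +0.4 mg iron for $0.40 (total $6.10, still need 0.0 mg).
Greedy by cheapest-per-mg is optimal for a single linear constraint, so the minimum cost is $6.10.

$6.10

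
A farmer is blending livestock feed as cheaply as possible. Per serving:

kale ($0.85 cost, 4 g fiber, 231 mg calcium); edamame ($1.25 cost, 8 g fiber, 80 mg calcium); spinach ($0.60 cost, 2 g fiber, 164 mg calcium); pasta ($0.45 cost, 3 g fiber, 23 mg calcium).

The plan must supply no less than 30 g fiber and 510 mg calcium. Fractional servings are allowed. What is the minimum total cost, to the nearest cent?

$4.85

The cheapest plan sits at a corner of the feasible region — with two constraints it uses at most two foods.
kale only: max(30/4, 510/231) = 7.5 servings → $6.38.
edamame only: max(30/8, 510/80) = 6.375 servings → $7.97.
spinach only: max(30/2, 510/164) = 15 servings → $9.00.
pasta only: max(30/3, 510/23) = 22.17 servings → $9.98.
kale + edamame with both tight: 1.099 servings and 3.2 servings → $4.93.
kale + spinach: the both-tight solution has a negative serving — not a feasible corner.
kale + pasta with both tight: 1.398 servings and 8.136 servings → $4.85.
edamame + spinach with both tight: 3.385 servings and 1.458 servings → $5.11.
edamame + pasta with both targets exact would need a negative amount; discard.
spinach + pasta with both tight: 1.883 servings and 8.744 servings → $5.07.
Cheapest feasible corner: $4.85.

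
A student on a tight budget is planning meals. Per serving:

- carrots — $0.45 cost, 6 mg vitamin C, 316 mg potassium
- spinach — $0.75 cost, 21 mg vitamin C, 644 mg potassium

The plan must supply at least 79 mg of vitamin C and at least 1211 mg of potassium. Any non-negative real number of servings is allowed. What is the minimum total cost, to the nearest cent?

Two binding constraints pin down two serving amounts, so the optimal mix uses at most two foods. The candidates are each food alone (scaled to the tighter of vitamin C/potassium) and each pair with both constraints tight.
carrots only: max(79/6, 1211/316) = 13.17 servings → $5.92.
spinach only: max(79/21, 1211/644) = 3.762 servings → $2.82.
carrots + spinach with both targets exact would need a negative amount; discard.
The minimum over all feasible corners is $2.82.

$2.82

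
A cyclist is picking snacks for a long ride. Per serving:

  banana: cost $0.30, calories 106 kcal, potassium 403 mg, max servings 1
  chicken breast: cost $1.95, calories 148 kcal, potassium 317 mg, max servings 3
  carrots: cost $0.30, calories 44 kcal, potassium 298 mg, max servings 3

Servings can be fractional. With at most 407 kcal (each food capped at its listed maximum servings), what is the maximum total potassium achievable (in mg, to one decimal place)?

Potassium per kcal: carrots 6.773, banana 3.802, chicken breast 2.142.
Take 3 servings of carrots: uses 132 kcal, +894.0 mg potassium (running total 894.0 mg).
Take 1 serving of banana: uses 106 kcal, +403.0 mg potassium (running total 1297.0 mg).
Take 1.142 servings of chicken breast: uses 169 kcal, +362.0 mg potassium (running total 1659.0 mg).
Greedy by best ratio exhausts the calories allowance optimally: 1659.0 mg.

1659.0 mg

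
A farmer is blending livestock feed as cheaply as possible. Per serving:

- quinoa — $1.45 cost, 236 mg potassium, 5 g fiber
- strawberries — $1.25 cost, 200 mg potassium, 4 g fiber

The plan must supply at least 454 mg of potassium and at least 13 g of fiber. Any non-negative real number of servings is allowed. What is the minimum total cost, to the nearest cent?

quinoa only: max(454/236, 13/5) = 2.6 servings → $3.77.
strawberries only: max(454/200, 13/4) = 3.25 servings → $4.06.
quinoa + strawberries with both targets exact would need a negative amount; discard.
So the least-cost plan costs $3.77.

$3.77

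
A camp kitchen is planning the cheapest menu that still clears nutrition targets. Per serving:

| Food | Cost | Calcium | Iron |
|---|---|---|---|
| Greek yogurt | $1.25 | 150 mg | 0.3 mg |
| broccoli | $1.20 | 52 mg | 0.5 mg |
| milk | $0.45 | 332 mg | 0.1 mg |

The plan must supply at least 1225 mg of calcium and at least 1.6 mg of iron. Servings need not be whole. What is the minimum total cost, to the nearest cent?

$4.53

A basic optimal solution has at most two foods positive. Try each food alone and each pair with both targets met exactly.
Greek yogurt only: max(1225/150, 1.6/0.3) = 8.167 servings → $10.21.
broccoli only: max(1225/52, 1.6/0.5) = 23.56 servings → $28.27.
milk only: max(1225/332, 1.6/0.1) = 16 servings → $7.20.
Greek yogurt + broccoli with both targets exact would need a negative amount; discard.
Greek yogurt + milk with both tight: 4.831 servings and 1.507 servings → $6.72.
broccoli + milk with both tight: 2.542 servings and 3.292 servings → $4.53.
Cheapest feasible corner: $4.53.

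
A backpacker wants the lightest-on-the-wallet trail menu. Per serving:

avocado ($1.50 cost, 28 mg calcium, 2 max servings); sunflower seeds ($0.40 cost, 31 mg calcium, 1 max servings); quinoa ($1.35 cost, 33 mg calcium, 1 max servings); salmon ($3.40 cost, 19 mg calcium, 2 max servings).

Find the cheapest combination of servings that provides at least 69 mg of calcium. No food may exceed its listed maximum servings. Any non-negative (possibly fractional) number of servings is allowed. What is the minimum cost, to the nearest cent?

$2.02

Cost per mg of calcium: sunflower seeds $0.0129, quinoa $0.0409, avocado $0.0536, salmon $0.1789.
Take 1 serving of sunflower seeds: +31.0 mg calcium for $0.40 (total $0.40, still need 38.0 mg).
Take 1 serving of quinoa: +33.0 mg calcium for $1.35 (total $1.75, still need 5.0 mg).
Take 0.1786 servings of avocado: +5.0 mg calcium for $0.27 (total $2.02, still need 0.0 mg).
Filling from the cheapest source first is optimal under one linear minimum: $2.02.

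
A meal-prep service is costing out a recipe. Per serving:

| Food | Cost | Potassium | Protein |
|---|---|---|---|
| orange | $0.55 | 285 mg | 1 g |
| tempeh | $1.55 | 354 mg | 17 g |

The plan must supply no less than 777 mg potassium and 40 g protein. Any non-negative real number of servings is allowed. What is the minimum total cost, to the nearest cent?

At the optimum either one food covers both requirements or two foods hit both targets exactly; no other combination can be cheaper.
orange only: max(777/285, 40/1) = 40 servings → $22.00.
tempeh only: max(777/354, 40/17) = 2.353 servings → $3.65.
orange + tempeh with both targets exact would need a negative amount; discard.
The minimum over all feasible corners is $3.65.

$3.65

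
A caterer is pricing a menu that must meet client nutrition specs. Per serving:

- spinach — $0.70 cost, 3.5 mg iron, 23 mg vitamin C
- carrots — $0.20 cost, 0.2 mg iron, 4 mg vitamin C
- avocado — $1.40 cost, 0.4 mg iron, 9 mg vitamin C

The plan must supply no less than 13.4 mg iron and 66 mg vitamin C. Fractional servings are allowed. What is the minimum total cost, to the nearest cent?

A basic optimal solution has at most two foods positive. Try each food alone and each pair with both targets met exactly.
spinach only: max(13.4/3.5, 66/23) = 3.829 servings → $2.68.
carrots only: max(13.4/0.2, 66/4) = 67 servings → $13.40.
avocado only: max(13.4/0.4, 66/9) = 33.5 servings → $46.90.
spinach + carrots: intersection lies outside the first quadrant.
spinach + avocado with both targets exact would need a negative amount; discard.
carrots + avocado with both targets exact would need a negative amount; discard.
The minimum over all feasible corners is $2.68.

$2.68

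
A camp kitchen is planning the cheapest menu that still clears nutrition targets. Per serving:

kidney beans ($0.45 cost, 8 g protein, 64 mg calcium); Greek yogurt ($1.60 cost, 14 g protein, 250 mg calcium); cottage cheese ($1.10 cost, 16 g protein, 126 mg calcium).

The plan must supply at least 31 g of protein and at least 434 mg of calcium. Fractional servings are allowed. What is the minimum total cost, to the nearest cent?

Two binding constraints pin down two serving amounts, so the optimal mix uses at most two foods. The candidates are each food alone (scaled to the tighter of protein/calcium) and each pair with both constraints tight.
kidney beans only: max(31/8, 434/64) = 6.781 servings → $3.05.
Greek yogurt only: max(31/14, 434/250) = 2.214 servings → $3.54.
cottage cheese only: max(31/16, 434/126) = 3.444 servings → $3.79.
kidney beans + Greek yogurt with both tight: 1.516 servings and 1.348 servings → $2.84.
kidney beans + cottage cheese: intersection lies outside the first quadrant.
Greek yogurt + cottage cheese with both tight: 1.359 servings and 0.7487 servings → $3.00.
Cheapest feasible corner: $2.84.

$2.84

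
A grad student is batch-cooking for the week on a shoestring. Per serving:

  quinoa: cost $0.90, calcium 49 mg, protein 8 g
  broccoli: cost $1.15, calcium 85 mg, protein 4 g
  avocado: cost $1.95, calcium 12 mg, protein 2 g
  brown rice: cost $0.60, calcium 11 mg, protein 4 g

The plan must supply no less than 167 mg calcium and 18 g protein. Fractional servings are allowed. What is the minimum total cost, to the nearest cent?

$2.68

quinoa only: max(167/49, 18/8) = 3.408 servings → $3.07.
broccoli only: max(167/85, 18/4) = 4.5 servings → $5.17.
avocado only: max(167/12, 18/2) = 13.92 servings → $27.14.
brown rice only: max(167/11, 18/4) = 15.18 servings → $9.11.
quinoa + broccoli with both tight: 1.781 servings and 0.938 servings → $2.68.
quinoa + avocado with both targets exact would need a negative amount; discard.
quinoa + brown rice: intersection lies outside the first quadrant.
broccoli + avocado with both tight: 0.9672 servings and 7.066 servings → $14.89.
broccoli + brown rice with both tight: 1.588 servings and 2.912 servings → $3.57.
avocado + brown rice: intersection lies outside the first quadrant.
The minimum over all feasible corners is $2.68.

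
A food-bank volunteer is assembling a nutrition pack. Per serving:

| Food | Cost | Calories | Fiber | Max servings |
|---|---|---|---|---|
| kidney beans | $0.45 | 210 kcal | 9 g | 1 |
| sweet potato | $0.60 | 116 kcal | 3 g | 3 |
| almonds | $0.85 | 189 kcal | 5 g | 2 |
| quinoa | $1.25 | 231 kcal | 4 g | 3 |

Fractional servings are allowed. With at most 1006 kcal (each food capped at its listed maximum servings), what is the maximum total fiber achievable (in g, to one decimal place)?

Fiber per kcal: kidney beans 0.04286, almonds 0.02646, sweet potato 0.02586, quinoa 0.01732.
Take 1 serving of kidney beans: uses 210 kcal, +9.0 g fiber (running total 9.0 g).
Take 2 servings of almonds: uses 378 kcal, +10.0 g fiber (running total 19.0 g).
Take 3 servings of sweet potato: uses 348 kcal, +9.0 g fiber (running total 28.0 g).
Take 0.303 servings of quinoa: uses 70 kcal, +1.2 g fiber (running total 29.2 g).
Greedy by best ratio exhausts the calories allowance optimally: 29.2 g.

29.2 g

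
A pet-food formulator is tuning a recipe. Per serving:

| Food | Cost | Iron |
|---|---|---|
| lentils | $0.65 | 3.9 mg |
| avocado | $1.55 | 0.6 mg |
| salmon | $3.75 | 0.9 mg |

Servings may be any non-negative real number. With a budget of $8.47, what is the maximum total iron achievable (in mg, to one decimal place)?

Iron per dollar: lentils 6, avocado 0.3871, salmon 0.24.
With no serving limits, spend the whole cost allowance on lentils: $8.47 / $0.65 × 3.9 mg = 50.8 mg.

50.8 mg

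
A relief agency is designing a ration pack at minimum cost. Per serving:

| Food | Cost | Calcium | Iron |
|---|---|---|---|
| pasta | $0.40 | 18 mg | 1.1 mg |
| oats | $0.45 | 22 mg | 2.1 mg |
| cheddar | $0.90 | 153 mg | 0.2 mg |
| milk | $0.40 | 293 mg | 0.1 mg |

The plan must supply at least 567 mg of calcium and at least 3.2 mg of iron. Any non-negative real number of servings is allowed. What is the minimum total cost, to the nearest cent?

Minimising a linear cost over {calcium ≥ 567, iron ≥ 3.2, servings ≥ 0} — the optimum is at a vertex, using one or two foods.
pasta only: max(567/18, 3.2/1.1) = 31.5 servings → $12.60.
oats only: max(567/22, 3.2/2.1) = 25.77 servings → $11.60.
cheddar only: max(567/153, 3.2/0.2) = 16 servings → $14.40.
milk only: max(567/293, 3.2/0.1) = 32 servings → $12.80.
pasta + oats: the both-tight solution has a negative serving — not a feasible corner.
pasta + cheddar with both tight: 2.284 servings and 3.437 servings → $4.01.
pasta + milk with both tight: 2.749 servings and 1.766 servings → $1.81.
oats + cheddar with both tight: 1.187 servings and 3.535 servings → $3.72.
oats + milk with both tight: 1.437 servings and 1.827 servings → $1.38.
cheddar + milk: intersection lies outside the first quadrant.
Cheapest feasible corner: $1.38.

$1.38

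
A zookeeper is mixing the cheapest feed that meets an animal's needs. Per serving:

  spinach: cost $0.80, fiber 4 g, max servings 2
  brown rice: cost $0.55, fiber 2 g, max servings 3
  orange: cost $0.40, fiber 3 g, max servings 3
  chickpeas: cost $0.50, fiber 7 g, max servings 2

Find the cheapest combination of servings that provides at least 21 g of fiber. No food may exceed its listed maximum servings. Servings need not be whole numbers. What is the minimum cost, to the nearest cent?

$1.93

Cost per g of fiber: chickpeas $0.0714, orange $0.1333, spinach $0.2000, brown rice $0.2750.
Take 2 servings of chickpeas: +14.0 g fiber for $1.00 (total $1.00, still need 7.0 g).
Take 2.333 servings of orange: +7.0 g fiber for $0.93 (total $1.93, still need 0.0 g).
Greedy by cheapest-per-g is optimal for a single linear constraint, so the minimum cost is $1.93.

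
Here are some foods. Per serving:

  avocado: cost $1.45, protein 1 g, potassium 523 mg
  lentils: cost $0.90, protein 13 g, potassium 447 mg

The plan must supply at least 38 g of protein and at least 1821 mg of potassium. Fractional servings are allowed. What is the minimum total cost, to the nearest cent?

$3.67

Minimising a linear cost over {protein ≥ 38, potassium ≥ 1821, servings ≥ 0} — the optimum is at a vertex, using one or two foods.
avocado only: max(38/1, 1821/523) = 38 servings → $55.10.
lentils only: max(38/13, 1821/447) = 4.074 servings → $3.67.
avocado + lentils with both tight: 1.053 servings and 2.842 servings → $4.08.
So the least-cost plan costs $3.67.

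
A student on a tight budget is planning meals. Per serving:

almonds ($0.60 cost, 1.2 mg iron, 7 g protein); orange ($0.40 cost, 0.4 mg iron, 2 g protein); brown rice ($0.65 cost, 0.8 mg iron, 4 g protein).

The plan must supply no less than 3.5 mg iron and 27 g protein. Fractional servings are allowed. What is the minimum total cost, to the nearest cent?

$2.31

Two binding constraints pin down two serving amounts, so the optimal mix uses at most two foods. The candidates are each food alone (scaled to the tighter of iron/protein) and each pair with both constraints tight.
almonds only: max(3.5/1.2, 27/7) = 3.857 servings → $2.31.
orange only: max(3.5/0.4, 27/2) = 13.5 servings → $5.40.
brown rice only: max(3.5/0.8, 27/4) = 6.75 servings → $4.39.
almonds + orange with both targets exact would need a negative amount; discard.
almonds + brown rice with both targets exact would need a negative amount; discard.
orange + brown rice (both tight): parallel constraints — no distinct corner.
Cheapest feasible corner: $2.31.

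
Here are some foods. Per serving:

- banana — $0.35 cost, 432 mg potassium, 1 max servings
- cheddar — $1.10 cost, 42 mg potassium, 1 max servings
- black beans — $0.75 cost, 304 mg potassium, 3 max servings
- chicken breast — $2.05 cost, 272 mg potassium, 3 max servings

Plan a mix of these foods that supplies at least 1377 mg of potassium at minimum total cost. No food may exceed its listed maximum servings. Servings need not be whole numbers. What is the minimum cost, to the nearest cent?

$2.85

Cost per mg of potassium: banana $0.0008, black beans $0.0025, chicken breast $0.0075, cheddar $0.0262.
Take 1 serving of banana: +432.0 mg potassium for $0.35 (total $0.35, still need 945.0 mg).
Take 3 servings of black beans: +912.0 mg potassium for $2.25 (total $2.60, still need 33.0 mg).
Take 0.1213 servings of chicken breast: +33.0 mg potassium for $0.25 (total $2.85, still need 0.0 mg).
Greedy by cheapest-per-mg is optimal for a single linear constraint, so the minimum cost is $2.85.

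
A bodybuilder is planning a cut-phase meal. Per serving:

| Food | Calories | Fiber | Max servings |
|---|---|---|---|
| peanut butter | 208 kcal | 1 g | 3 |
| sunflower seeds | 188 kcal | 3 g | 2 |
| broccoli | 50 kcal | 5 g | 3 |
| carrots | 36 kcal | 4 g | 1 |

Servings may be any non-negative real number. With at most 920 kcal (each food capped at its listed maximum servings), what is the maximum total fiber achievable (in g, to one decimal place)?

26.7 g

Fiber per kcal: carrots 0.1111, broccoli 0.1, sunflower seeds 0.01596, peanut butter 0.004808.
Take 1 serving of carrots: uses 36 kcal, +4.0 g fiber (running total 4.0 g).
Take 3 servings of broccoli: uses 150 kcal, +15.0 g fiber (running total 19.0 g).
Take 2 servings of sunflower seeds: uses 376 kcal, +6.0 g fiber (running total 25.0 g).
Take 1.721 servings of peanut butter: uses 358 kcal, +1.7 g fiber (running total 26.7 g).
Greedy by best ratio exhausts the calories allowance optimally: 26.7 g.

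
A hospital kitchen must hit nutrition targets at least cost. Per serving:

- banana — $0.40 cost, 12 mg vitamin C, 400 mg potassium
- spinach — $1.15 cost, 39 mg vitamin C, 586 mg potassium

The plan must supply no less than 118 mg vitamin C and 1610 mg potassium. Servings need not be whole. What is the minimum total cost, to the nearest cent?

Minimising a linear cost over {vitamin C ≥ 118, potassium ≥ 1610, servings ≥ 0} — the optimum is at a vertex, using one or two foods.
banana only: max(118/12, 1610/400) = 9.833 servings → $3.93.
spinach only: max(118/39, 1610/586) = 3.026 servings → $3.48.
banana + spinach: the both-tight solution has a negative serving — not a feasible corner.
Cheapest feasible corner: $3.48.

$3.48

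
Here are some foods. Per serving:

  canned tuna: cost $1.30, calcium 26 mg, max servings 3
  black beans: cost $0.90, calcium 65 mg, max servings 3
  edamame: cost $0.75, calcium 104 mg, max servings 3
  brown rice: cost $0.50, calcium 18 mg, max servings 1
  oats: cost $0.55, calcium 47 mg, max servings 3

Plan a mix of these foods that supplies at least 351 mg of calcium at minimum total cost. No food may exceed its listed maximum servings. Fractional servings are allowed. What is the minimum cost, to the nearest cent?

Cost per mg of calcium: edamame $0.0072, oats $0.0117, black beans $0.0138, brown rice $0.0278, canned tuna $0.0500.
Take 3 servings of edamame: +312.0 mg calcium for $2.25 (total $2.25, still need 39.0 mg).
Take 0.8298 servings of oats: +39.0 mg calcium for $0.46 (total $2.71, still need 0.0 mg).
Filling from the cheapest source first is optimal under one linear minimum: $2.71.

$2.71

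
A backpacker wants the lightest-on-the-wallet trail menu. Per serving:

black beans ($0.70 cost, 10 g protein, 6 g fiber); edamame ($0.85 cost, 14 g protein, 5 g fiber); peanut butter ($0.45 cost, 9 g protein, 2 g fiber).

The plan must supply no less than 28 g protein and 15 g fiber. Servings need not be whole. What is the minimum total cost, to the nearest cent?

At the optimum either one food covers both requirements or two foods hit both targets exactly; no other combination can be cheaper.
black beans only: max(28/10, 15/6) = 2.8 servings → $1.96.
edamame only: max(28/14, 15/5) = 3 servings → $2.55.
peanut butter only: max(28/9, 15/2) = 7.5 servings → $3.38.
black beans + edamame with both tight: 2.059 servings and 0.5294 servings → $1.89.
black beans + peanut butter with both tight: 2.324 servings and 0.5294 servings → $1.86.
edamame + peanut butter with both targets exact would need a negative amount; discard.
Cheapest feasible corner: $1.86.

$1.86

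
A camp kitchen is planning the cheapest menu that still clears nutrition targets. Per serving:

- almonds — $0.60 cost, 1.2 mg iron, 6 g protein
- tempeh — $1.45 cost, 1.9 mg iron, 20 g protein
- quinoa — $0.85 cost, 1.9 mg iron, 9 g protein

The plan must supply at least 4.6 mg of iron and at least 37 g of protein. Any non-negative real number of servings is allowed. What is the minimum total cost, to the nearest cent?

$2.89

almonds only: max(4.6/1.2, 37/6) = 6.167 servings → $3.70.
tempeh only: max(4.6/1.9, 37/20) = 2.421 servings → $3.51.
quinoa only: max(4.6/1.9, 37/9) = 4.111 servings → $3.49.
almonds + tempeh with both tight: 1.722 servings and 1.333 servings → $2.97.
almonds + quinoa: the both-tight solution has a negative serving — not a feasible corner.
tempeh + quinoa with both tight: 1.383 servings and 1.038 servings → $2.89.
The minimum over all feasible corners is $2.89.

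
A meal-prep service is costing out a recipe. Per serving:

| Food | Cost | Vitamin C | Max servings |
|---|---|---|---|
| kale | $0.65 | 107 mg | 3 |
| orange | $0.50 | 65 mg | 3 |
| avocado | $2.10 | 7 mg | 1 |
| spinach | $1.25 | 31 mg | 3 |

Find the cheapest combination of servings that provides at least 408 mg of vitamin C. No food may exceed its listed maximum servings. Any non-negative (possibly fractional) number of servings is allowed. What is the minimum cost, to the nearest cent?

$2.62

Cost per mg of vitamin C: kale $0.0061, orange $0.0077, spinach $0.0403, avocado $0.3000.
Take 3 servings of kale: +321.0 mg vitamin C for $1.95 (total $1.95, still need 87.0 mg).
Take 1.338 servings of orange: +87.0 mg vitamin C for $0.67 (total $2.62, still need 0.0 mg).
Greedy by cheapest-per-mg is optimal for a single linear constraint, so the minimum cost is $2.62.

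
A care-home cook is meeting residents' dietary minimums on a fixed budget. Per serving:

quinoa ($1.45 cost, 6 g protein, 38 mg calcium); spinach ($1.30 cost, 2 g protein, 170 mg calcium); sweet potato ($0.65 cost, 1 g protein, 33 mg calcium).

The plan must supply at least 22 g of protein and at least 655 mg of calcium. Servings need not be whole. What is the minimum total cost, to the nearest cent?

$7.99

The cheapest plan sits at a corner of the feasible region — with two constraints it uses at most two foods.
quinoa only: max(22/6, 655/38) = 17.24 servings → $24.99.
spinach only: max(22/2, 655/170) = 11 servings → $14.30.
sweet potato only: max(22/1, 655/33) = 22 servings → $14.30.
quinoa + spinach with both tight: 2.574 servings and 3.278 servings → $7.99.
quinoa + sweet potato with both tight: 0.4437 servings and 19.34 servings → $13.21.
spinach + sweet potato: the both-tight solution has a negative serving — not a feasible corner.
The minimum over all feasible corners is $7.99.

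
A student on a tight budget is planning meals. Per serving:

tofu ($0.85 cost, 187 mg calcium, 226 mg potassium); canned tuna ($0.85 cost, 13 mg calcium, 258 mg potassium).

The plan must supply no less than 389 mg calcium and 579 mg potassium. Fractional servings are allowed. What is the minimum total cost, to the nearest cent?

$2.12

A basic optimal solution has at most two foods positive. Try each food alone and each pair with both targets met exactly.
tofu only: max(389/187, 579/226) = 2.562 servings → $2.18.
canned tuna only: max(389/13, 579/258) = 29.92 servings → $25.43.
tofu + canned tuna with both tight: 2.049 servings and 0.4493 servings → $2.12.
So the least-cost plan costs $2.12.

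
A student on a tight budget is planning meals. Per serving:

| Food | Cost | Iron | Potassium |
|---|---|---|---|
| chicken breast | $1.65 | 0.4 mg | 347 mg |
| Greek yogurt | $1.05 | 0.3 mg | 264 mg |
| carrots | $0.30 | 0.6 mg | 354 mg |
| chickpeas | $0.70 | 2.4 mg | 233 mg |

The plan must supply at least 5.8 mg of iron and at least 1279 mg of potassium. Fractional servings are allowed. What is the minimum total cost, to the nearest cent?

An LP optimum is at a vertex; with two nutrient constraints at most two foods are used. Check each candidate.
chicken breast only: max(5.8/0.4, 1279/347) = 14.5 servings → $23.93.
Greek yogurt only: max(5.8/0.3, 1279/264) = 19.33 servings → $20.30.
carrots only: max(5.8/0.6, 1279/354) = 9.667 servings → $2.90.
chickpeas only: max(5.8/2.4, 1279/233) = 5.489 servings → $3.84.
chicken breast + Greek yogurt: the both-tight solution has a negative serving — not a feasible corner.
chicken breast + carrots: intersection lies outside the first quadrant.
chicken breast + chickpeas with both tight: 2.323 servings and 2.029 servings → $5.25.
Greek yogurt + carrots: intersection lies outside the first quadrant.
Greek yogurt + chickpeas with both tight: 3.048 servings and 2.036 servings → $4.63.
carrots + chickpeas with both tight: 2.421 servings and 1.811 servings → $1.99.
The minimum over all feasible corners is $1.99.

$1.99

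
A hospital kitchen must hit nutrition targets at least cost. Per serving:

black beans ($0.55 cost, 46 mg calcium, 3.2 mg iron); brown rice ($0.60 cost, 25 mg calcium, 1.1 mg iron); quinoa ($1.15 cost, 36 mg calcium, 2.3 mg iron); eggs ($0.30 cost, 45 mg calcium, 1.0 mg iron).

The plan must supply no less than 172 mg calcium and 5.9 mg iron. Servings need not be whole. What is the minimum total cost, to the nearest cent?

$1.38

With two linear requirements the optimum uses one or two foods; enumerate the corners.
black beans only: max(172/46, 5.9/3.2) = 3.739 servings → $2.06.
brown rice only: max(172/25, 5.9/1.1) = 6.88 servings → $4.13.
quinoa only: max(172/36, 5.9/2.3) = 4.778 servings → $5.49.
eggs only: max(172/45, 5.9/1.0) = 5.9 servings → $1.77.
black beans + brown rice: the both-tight solution has a negative serving — not a feasible corner.
black beans + quinoa: intersection lies outside the first quadrant.
black beans + eggs with both tight: 0.9541 servings and 2.847 servings → $1.38.
brown rice + quinoa: the both-tight solution has a negative serving — not a feasible corner.
brown rice + eggs with both tight: 3.816 servings and 1.702 servings → $2.80.
quinoa + eggs with both tight: 1.385 servings and 2.714 servings → $2.41.
The minimum over all feasible corners is $1.38.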